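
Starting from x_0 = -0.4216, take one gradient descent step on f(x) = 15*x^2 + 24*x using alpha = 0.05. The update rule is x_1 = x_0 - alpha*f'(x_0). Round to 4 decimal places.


We compute the gradient at x_0 and apply the update.
f'(x) = 30*x + 24
f'(-0.4216) = 30*-0.4216 + 24 = 11.352
x_1 = -0.4216 - 0.05*11.352 = -0.9892


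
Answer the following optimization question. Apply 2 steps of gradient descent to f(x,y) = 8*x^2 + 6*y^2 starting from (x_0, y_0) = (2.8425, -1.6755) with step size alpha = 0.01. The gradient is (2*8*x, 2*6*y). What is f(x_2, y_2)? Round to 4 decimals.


Gradient descent on f(x,y) = 8*x^2 + 6*y^2.
Starting point: (2.8425, -1.6755), alpha = 0.01
Step 1: grad_x = 2*8*2.8425 = 45.48, grad_y = 2*6*-1.6755 = -20.106
  x_1 = 2.8425 - 0.01*45.48 = 2.3877
  y_1 = -1.6755 - 0.01*-20.106 = -1.4744
Step 2: grad_x = 2*8*2.3877 = 38.2032, grad_y = 2*6*-1.4744 = -17.6933
  x_2 = 2.3877 - 0.01*38.2032 = 2.0057
  y_2 = -1.4744 - 0.01*-17.6933 = -1.2975
f(2.0057, -1.2975) = 8*2.0057^2 + 6*(-1.2975)^2 = 42.2828


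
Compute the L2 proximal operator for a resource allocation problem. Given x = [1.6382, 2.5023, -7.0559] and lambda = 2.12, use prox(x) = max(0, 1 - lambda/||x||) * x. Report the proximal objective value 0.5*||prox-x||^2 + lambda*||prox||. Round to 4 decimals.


Step 1: Compute ||x||.
||x|| = 7.6636
Step 2: Compute scaling factor.
scale = max(0, 1 - 2.12/7.6636) = 0.7234
Step 3: prox(x) = [1.185, 1.8101, -5.104]
||prox(x)|| = 5.5436
Step 4: Proximal objective.
0.5*||prox-x||^2 = 2.2472
lambda*||prox|| = 11.7524
Total = 13.9997


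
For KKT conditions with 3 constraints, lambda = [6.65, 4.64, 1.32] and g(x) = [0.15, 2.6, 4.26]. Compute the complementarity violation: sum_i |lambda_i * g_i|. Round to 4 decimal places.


KKT complementary slackness check:
lambda_1 * g_1 = 6.65 * 0.15 = 0.9975
lambda_2 * g_2 = 4.64 * 2.6 = 12.064
lambda_3 * g_3 = 1.32 * 4.26 = 5.6232
Total violation = 0.9975 + 12.064 + 5.6232 = 18.6847


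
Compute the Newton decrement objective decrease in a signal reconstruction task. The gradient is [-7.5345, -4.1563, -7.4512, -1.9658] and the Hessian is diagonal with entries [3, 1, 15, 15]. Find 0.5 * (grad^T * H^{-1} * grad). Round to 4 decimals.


Step 1: H is diagonal, so H^(-1) * g = [-2.5115, -4.1563, -0.4967, -0.1311].
Step 2: g^T H^(-1) g = sum_i g_i^2 / H_ii
  = (-7.5345)^2/3 + (-4.1563)^2/1 + (-7.4512)^2/15 + (-1.9658)^2/15
  = 18.9229 + 17.2748 + 3.7014 + 0.2576 = 40.1567
Step 3: Objective decrease = 0.5 * g^T H^(-1) g = 20.0784


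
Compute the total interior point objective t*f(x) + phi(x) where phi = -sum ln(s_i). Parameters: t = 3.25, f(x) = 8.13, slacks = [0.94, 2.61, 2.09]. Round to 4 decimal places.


Step 1: Compute log-barrier.
ln values: [-0.0619, 0.9594, 0.7372]
phi = -(-0.0619 + 0.9594 + 0.7372) = -1.6346
Step 2: Compute augmented objective.
t*f(x) = 3.25*8.13 = 26.4225
Total = 26.4225 - 1.6346 = 24.7879


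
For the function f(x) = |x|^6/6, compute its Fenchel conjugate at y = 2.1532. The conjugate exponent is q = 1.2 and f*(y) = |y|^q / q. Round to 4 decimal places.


The conjugate exponent q satisfies 1/p + 1/q = 1.
p = 6, so q = 6/(6 - 1) = 1.2
|y|^q = 2.1532^1.2 = 2.5102
f*(2.1532) = 2.5102 / 1.2 = 2.0918


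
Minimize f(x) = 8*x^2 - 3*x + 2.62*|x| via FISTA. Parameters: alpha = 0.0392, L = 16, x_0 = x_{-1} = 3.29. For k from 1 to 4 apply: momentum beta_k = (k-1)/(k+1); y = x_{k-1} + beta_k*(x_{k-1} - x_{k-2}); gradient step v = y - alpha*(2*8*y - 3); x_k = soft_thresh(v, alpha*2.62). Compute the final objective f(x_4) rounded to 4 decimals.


FISTA on f(x) = 8*x^2 - 3*x + 2.62*|x|
L = 16, alpha = 0.0392
Iteration 1: beta = 0.0, y = 3.29 + 0.0*(3.29 - 3.29) = 3.29
  grad(y) = 49.64, v = y - alpha*grad = 1.3441
  prox(v) = soft_thresh(1.3441, 0.1027) = 1.2414
Iteration 2: beta = 0.3333, y = 1.2414 + 0.3333*(1.2414 - 3.29) = 0.5585
  grad(y) = 5.9367, v = y - alpha*grad = 0.3258
  prox(v) = soft_thresh(0.3258, 0.1027) = 0.2231
Iteration 3: beta = 0.5, y = 0.2231 + 0.5*(0.2231 - 1.2414) = -0.286
  grad(y) = -7.5764, v = y - alpha*grad = 0.011
  prox(v) = soft_thresh(0.011, 0.1027) = 0.0
Iteration 4: beta = 0.6, y = 0.0 + 0.6*(0.0 - 0.2231) = -0.1339
  grad(y) = -5.142, v = y - alpha*grad = 0.0677
  prox(v) = soft_thresh(0.0677, 0.1027) = 0.0
f(x_4) = 8*0.0^2 - 3*0.0 + 2.62*|0.0| = 0.0


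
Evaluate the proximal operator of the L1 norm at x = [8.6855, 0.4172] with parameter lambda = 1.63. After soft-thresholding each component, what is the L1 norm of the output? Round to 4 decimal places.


Soft-thresholding with lambda = 1.63:
prox(8.6855) = sign(8.6855)*max(|8.6855| - 1.63, 0) = 7.0555
prox(0.4172) = sign(0.4172)*max(|0.4172| - 1.63, 0) = 0.0
prox(x) = [7.0555, 0.0]
||prox(x)||_1 = 7.0555 + 0.0 = 7.0555


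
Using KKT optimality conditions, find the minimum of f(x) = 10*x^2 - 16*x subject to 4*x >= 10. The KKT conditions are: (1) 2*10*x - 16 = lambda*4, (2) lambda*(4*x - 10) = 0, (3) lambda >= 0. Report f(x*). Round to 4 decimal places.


Step 1: Try lambda = 0 (constraint inactive).
x_unc = 16/(2*10) = 0.8
Check: 4*0.8 = 3.2 < 10 -- violated!
Step 2: Constraint must be active: 4*x = 10
x* = 10/4 = 2.5
lambda = (2*10*2.5 - 16)/4 = 8.5
Step 3: Compute optimal value.
f(x*) = 10*2.5^2 - 16*2.5 = 22.5


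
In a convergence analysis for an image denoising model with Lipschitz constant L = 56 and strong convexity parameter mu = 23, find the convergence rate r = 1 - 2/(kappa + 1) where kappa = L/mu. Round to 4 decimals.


Step 1: Compute the condition number.
kappa = L/mu = 56/23 = 2.4348
Step 2: Compute the convergence rate.
r = 1 - 2/(kappa + 1) = 1 - 2*mu/(L + mu) = (L - mu)/(L + mu) = 33/79 = 0.4177


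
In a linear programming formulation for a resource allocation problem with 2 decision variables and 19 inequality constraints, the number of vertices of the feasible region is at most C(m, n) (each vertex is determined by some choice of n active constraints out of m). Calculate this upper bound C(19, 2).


Each vertex corresponds to some choice of n active constraints out of m, so the number of vertices is at most C(m, n) = m! / (n!(m-n)!).
m = 19, n = 2
Numerator: 19 * 18
Denominator: 2! = 2
C(19, 2) = 171


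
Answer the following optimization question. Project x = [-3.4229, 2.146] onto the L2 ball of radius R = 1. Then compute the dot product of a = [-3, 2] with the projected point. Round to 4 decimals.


Step 1: Compute ||x|| (intermediates to 6 decimals).
||x|| = sqrt((-3.4229)^2 + 2.146^2) = 4.039995
Step 2: Project.
Since ||x|| > R, scale = R/||x|| = 1/4.039995 = 0.247525, proj(x) = scale * x
proj(x) = [-0.847253, 0.531189]
Step 3: Dot product.
a^T * proj(x) = -3*(-0.847253) + 2*0.531189 = 3.6041


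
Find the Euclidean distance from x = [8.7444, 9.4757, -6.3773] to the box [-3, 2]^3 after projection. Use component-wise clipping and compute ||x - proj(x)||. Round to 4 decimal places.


Project each component onto [-3, 2].
clip(8.7444) = 2.0, clip(9.4757) = 2.0, clip(-6.3773) = -3.0
Projection = [2.0, 2.0, -3.0]
Squared diffs: [45.4869, 55.8861, 11.4062]
Distance = sqrt(112.7792) = 10.6198


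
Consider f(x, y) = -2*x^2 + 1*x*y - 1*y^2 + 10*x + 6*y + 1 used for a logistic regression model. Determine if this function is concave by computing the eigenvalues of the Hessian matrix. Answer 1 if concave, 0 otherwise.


The Hessian of f(x,y) = -2*x^2 + 1*x*y - 1*y^2 + 10*x + 6*y + 1 is:
H = [[-4, 1], [1, -2]]
Trace = -4 - 2 = -6
Determinant = -4*-2 - (1)^2 = 7
Discriminant = (-6)^2 - 4*7 = 8.0
Eigenvalues: lambda_1 = -4.4142, lambda_2 = -1.5858
The function is concave.

1


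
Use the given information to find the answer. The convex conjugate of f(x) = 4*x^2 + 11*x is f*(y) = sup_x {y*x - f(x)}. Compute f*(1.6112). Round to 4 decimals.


f*(y) = sup_x {y*x - a*x^2 - b*x} = sup_x {(y-b)*x - a*x^2}
FOC: (y - b) - 2a*x = 0 => x* = (y - b)/(2a)
x* = (1.6112 - 11)/(2*4) = -1.1736
f*(1.6112) = (y-b)^2/(4a) = (1.6112 - 11)^2/(4*4)
= 88.1496/16 = 5.5093


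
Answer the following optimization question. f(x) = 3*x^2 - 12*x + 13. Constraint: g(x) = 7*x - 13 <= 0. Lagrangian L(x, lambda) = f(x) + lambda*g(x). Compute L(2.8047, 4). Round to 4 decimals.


Step 1: Evaluate f(x).
f(2.8047) = 3*2.8047^2 - 12*2.8047 + 13 = 2.9426
Step 2: Evaluate g(x).
g(2.8047) = 7*2.8047 - 13 = 6.6329
Step 3: Compute Lagrangian.
L = 2.9426 + 4*6.6329 = 29.4742


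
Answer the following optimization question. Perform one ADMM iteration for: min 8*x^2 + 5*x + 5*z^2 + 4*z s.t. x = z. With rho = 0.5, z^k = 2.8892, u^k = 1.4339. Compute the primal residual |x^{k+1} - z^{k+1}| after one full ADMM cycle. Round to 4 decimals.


ADMM iteration with rho = 0.5, z^k = 2.8892, u^k = 1.4339
Step 1: x-update.
Minimize 8*x^2 + 5*x + (0.5/2)*(x - 2.8892 + 1.4339)^2
FOC: (2*8 + 0.5)*x = -5 + 0.5*(2.8892 - 1.4339)
x^{k+1} = -0.2589
Step 2: z-update.
Minimize 5*z^2 + 4*z + (0.5/2)*(-0.2589 - z + 1.4339)^2
FOC: (2*5 + 0.5)*z = -4 + 0.5*(-0.2589 + 1.4339)
z^{k+1} = -0.325
Step 3: u-update.
u^{k+1} = 1.4339 - 0.2589 + 0.325 = 1.5
Step 4: Primal residual = |-0.2589 + 0.325| = 0.0661


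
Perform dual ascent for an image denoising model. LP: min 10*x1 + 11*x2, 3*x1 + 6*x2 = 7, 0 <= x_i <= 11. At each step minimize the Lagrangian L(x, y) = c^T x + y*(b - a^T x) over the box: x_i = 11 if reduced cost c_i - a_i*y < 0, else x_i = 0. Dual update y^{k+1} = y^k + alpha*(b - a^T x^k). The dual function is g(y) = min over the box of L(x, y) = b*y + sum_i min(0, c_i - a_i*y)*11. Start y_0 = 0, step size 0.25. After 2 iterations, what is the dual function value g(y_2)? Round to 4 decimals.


Dual ascent for LP: min 10*x1 + 11*x2, 3*x1 + 6*x2 = 7, 0 <= x_i <= 11
Step 1: y^k = 0.0, reduced costs: (10.0, 11.0)
  x^k = (0.0, 0.0), subgradient = b - a^T x = 7.0
  y^{k+1} = 0.0 + 0.25*7.0 = 1.75
Step 2: y^k = 1.75, reduced costs: (4.75, 0.5)
  x^k = (0.0, 0.0), subgradient = b - a^T x = 7.0
  y^{k+1} = 1.75 + 0.25*7.0 = 3.5
Dual objective at y_2 = 3.5: reduced costs (-0.5, -10.0), box minimizer x = (11.0, 11.0)
g(y_2) = b*y + (c1 - a1*y)*x1 + (c2 - a2*y)*x2 = 7*3.5 + (-0.5)*11.0 + (-10.0)*11.0 = 24.5 - 5.5 - 110.0 = -91.0


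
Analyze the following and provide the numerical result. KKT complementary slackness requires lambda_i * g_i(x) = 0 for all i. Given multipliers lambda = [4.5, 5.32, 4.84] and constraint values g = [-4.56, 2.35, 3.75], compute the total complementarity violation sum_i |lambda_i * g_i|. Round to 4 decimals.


KKT complementary slackness check:
lambda_1 * g_1 = 4.5 * -4.56 = -20.52
lambda_2 * g_2 = 5.32 * 2.35 = 12.502
lambda_3 * g_3 = 4.84 * 3.75 = 18.15
Total violation = 20.52 + 12.502 + 18.15 = 51.172


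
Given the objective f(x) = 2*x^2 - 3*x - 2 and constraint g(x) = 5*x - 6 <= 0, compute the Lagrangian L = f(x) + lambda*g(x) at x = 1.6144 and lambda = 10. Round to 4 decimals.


Step 1: Evaluate f(x).
f(1.6144) = 2*1.6144^2 - 3*1.6144 - 2 = -1.6306
Step 2: Evaluate g(x).
g(1.6144) = 5*1.6144 - 6 = 2.072
Step 3: Compute Lagrangian.
L = -1.6306 + 10*2.072 = 19.0894


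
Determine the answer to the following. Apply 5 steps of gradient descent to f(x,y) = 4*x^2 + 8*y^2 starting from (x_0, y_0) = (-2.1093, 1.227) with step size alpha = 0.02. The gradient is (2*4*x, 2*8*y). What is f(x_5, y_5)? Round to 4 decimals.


Gradient descent on f(x,y) = 4*x^2 + 8*y^2.
Starting point: (-2.1093, 1.227), alpha = 0.02
Step 1: grad_x = 2*4*-2.1093 = -16.8744, grad_y = 2*8*1.227 = 19.632
  x_1 = -2.1093 - 0.02*-16.8744 = -1.7718
  y_1 = 1.227 - 0.02*19.632 = 0.8344
Step 2: grad_x = 2*4*-1.7718 = -14.1745, grad_y = 2*8*0.8344 = 13.3498
  x_2 = -1.7718 - 0.02*-14.1745 = -1.4883
  y_2 = 0.8344 - 0.02*13.3498 = 0.5674
Step 3: grad_x = 2*4*-1.4883 = -11.9066, grad_y = 2*8*0.5674 = 9.0778
  x_3 = -1.4883 - 0.02*-11.9066 = -1.2502
  y_3 = 0.5674 - 0.02*9.0778 = 0.3858
Step 4: grad_x = 2*4*-1.2502 = -10.0015, grad_y = 2*8*0.3858 = 6.1729
  x_4 = -1.2502 - 0.02*-10.0015 = -1.0502
  y_4 = 0.3858 - 0.02*6.1729 = 0.2623
Step 5: grad_x = 2*4*-1.0502 = -8.4013, grad_y = 2*8*0.2623 = 4.1976
  x_5 = -1.0502 - 0.02*-8.4013 = -0.8821
  y_5 = 0.2623 - 0.02*4.1976 = 0.1784
f(-0.8821, 0.1784) = 4*(-0.8821)^2 + 8*0.1784^2 = 3.3673


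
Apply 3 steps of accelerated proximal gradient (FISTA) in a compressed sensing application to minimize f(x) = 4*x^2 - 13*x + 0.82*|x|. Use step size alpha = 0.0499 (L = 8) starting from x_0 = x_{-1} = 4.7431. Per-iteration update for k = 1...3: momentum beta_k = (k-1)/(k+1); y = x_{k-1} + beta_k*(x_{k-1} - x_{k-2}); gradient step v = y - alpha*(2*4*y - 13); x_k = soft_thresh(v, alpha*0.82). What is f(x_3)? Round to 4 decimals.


FISTA on f(x) = 4*x^2 - 13*x + 0.82*|x|
L = 8, alpha = 0.0499
Iteration 1: beta = 0.0, y = 4.7431 + 0.0*(4.7431 - 4.7431) = 4.7431
  grad(y) = 24.9448, v = y - alpha*grad = 3.4984
  prox(v) = soft_thresh(3.4984, 0.0409) = 3.4574
Iteration 2: beta = 0.3333, y = 3.4574 + 0.3333*(3.4574 - 4.7431) = 3.0289
  grad(y) = 11.2311, v = y - alpha*grad = 2.4685
  prox(v) = soft_thresh(2.4685, 0.0409) = 2.4275
Iteration 3: beta = 0.5, y = 2.4275 + 0.5*(2.4275 - 3.4574) = 1.9126
  grad(y) = 2.3007, v = y - alpha*grad = 1.7978
  prox(v) = soft_thresh(1.7978, 0.0409) = 1.7569
f(x_3) = 4*1.7569^2 - 13*1.7569 + 0.82*|1.7569| = -9.0523


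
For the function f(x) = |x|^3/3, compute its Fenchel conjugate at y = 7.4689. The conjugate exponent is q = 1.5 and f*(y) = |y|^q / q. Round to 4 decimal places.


The conjugate exponent q satisfies 1/p + 1/q = 1.
p = 3, so q = 3/(3 - 1) = 1.5
|y|^q = 7.4689^1.5 = 20.412
f*(7.4689) = 20.412 / 1.5 = 13.608


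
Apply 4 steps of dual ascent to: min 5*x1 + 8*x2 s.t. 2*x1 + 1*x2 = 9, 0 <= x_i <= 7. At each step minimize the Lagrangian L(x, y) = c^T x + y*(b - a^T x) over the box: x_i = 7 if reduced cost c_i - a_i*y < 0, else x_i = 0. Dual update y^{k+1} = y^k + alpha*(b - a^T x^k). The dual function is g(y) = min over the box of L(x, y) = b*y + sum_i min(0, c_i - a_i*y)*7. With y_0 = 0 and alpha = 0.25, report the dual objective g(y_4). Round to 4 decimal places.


Dual ascent for LP: min 5*x1 + 8*x2, 2*x1 + 1*x2 = 9, 0 <= x_i <= 7
Step 1: y^k = 0.0, reduced costs: (5.0, 8.0)
  x^k = (0.0, 0.0), subgradient = b - a^T x = 9.0
  y^{k+1} = 0.0 + 0.25*9.0 = 2.25
Step 2: y^k = 2.25, reduced costs: (0.5, 5.75)
  x^k = (0.0, 0.0), subgradient = b - a^T x = 9.0
  y^{k+1} = 2.25 + 0.25*9.0 = 4.5
Step 3: y^k = 4.5, reduced costs: (-4.0, 3.5)
  x^k = (7.0, 0.0), subgradient = b - a^T x = -5.0
  y^{k+1} = 4.5 + 0.25*-5.0 = 3.25
Step 4: y^k = 3.25, reduced costs: (-1.5, 4.75)
  x^k = (7.0, 0.0), subgradient = b - a^T x = -5.0
  y^{k+1} = 3.25 + 0.25*-5.0 = 2.0
Dual objective at y_4 = 2.0: reduced costs (1.0, 6.0), box minimizer x = (0.0, 0.0)
g(y_4) = b*y + (c1 - a1*y)*x1 + (c2 - a2*y)*x2 = 9*2.0 + 1.0*0.0 + 6.0*0.0 = 18.0 + 0.0 + 0.0 = 18.0


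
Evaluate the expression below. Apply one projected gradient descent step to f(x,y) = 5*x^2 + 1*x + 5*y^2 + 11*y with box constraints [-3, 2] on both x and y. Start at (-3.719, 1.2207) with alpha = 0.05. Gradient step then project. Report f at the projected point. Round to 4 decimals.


Step 1: Compute gradient at (-3.719, 1.2207).
grad_x = 2*5*-3.719 + 1 = -36.19
grad_y = 2*5*1.2207 + 11 = 23.207
Step 2: Gradient step.
x_raw = -3.719 - 0.05*-36.19 = -1.9095
y_raw = 1.2207 - 0.05*23.207 = 0.0604
Step 3: Project onto [-3, 2].
x_proj = clip(-1.9095) = -1.9095
y_proj = clip(0.0604) = 0.0604
Step 4: Evaluate f.
f(-1.9095, 0.0604) = 17.0035


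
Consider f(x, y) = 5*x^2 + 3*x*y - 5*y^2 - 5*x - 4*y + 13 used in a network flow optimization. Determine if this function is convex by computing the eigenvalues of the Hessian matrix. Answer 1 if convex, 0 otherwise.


The Hessian of f(x,y) = 5*x^2 + 3*x*y - 5*y^2 - 5*x - 4*y + 13 is:
H = [[10, 3], [3, -10]]
Trace = 10 - 10 = 0
Determinant = 10*-10 - (3)^2 = -109
Discriminant = (0)^2 - 4*-109 = 436.0
Eigenvalues: lambda_1 = -10.4403, lambda_2 = 10.4403
The function is not convex.

0


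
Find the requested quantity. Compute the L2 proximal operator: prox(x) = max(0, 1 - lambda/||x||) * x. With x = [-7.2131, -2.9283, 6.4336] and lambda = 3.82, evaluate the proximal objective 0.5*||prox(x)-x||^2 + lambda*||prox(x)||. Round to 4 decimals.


Step 1: Compute ||x||.
||x|| = 10.0993
Step 2: Compute scaling factor.
scale = max(0, 1 - 3.82/10.0993) = 0.6218
Step 3: prox(x) = [-4.4848, -1.8207, 4.0001]
||prox(x)|| = 6.2793
Step 4: Proximal objective.
0.5*||prox-x||^2 = 7.2962
lambda*||prox|| = 23.9869
Total = 31.283


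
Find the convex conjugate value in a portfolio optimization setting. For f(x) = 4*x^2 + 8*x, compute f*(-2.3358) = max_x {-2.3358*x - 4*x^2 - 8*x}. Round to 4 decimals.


f*(y) = sup_x {y*x - a*x^2 - b*x} = sup_x {(y-b)*x - a*x^2}
FOC: (y - b) - 2a*x = 0 => x* = (y - b)/(2a)
x* = (-2.3358 - 8)/(2*4) = -1.292
f*(-2.3358) = (y-b)^2/(4a) = (-2.3358 - 8)^2/(4*4)
= 106.8288/16 = 6.6768


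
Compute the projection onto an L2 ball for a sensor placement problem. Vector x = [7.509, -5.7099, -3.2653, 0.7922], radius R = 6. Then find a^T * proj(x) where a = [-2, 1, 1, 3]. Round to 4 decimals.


Step 1: Compute ||x|| (intermediates to 6 decimals).
||x|| = sqrt(7.509^2 + (-5.7099)^2 + (-3.2653)^2 + 0.7922^2) = 10.013881
Step 2: Project.
Since ||x|| > R, scale = R/||x|| = 6/10.013881 = 0.599168, proj(x) = scale * x
proj(x) = [4.499153, -3.421189, -1.956463, 0.474661]
Step 3: Dot product.
a^T * proj(x) = -2*4.499153 + 1*(-3.421189) + 1*(-1.956463) + 3*0.474661 = -12.952


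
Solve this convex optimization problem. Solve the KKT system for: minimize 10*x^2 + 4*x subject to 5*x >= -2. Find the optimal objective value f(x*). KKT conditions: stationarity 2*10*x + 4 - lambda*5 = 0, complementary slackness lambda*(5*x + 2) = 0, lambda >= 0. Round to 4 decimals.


Step 1: Try lambda = 0 (constraint inactive).
Stationarity: 2*10*x + 4 = 0
x* = -4/(2*10) = -0.2
Check constraint: 5*-0.2 = -1.0 >= -2 -- satisfied.
Step 2: Compute optimal value.
f(x*) = 10*(-0.2)^2 + 4*(-0.2) = -0.4


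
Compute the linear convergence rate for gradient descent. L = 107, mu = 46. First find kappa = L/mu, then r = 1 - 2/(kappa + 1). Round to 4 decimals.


Step 1: Compute the condition number.
kappa = L/mu = 107/46 = 2.3261
Step 2: Compute the convergence rate.
r = 1 - 2/(kappa + 1) = 1 - 2*mu/(L + mu) = (L - mu)/(L + mu) = 61/153 = 0.3987


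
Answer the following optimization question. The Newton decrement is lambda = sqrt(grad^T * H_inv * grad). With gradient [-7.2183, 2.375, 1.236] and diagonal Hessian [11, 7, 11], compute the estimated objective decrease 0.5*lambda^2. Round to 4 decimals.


Step 1: H is diagonal, so H^(-1) * g = [-0.6562, 0.3393, 0.1124].
Step 2: g^T H^(-1) g = sum_i g_i^2 / H_ii
  = (-7.2183)^2/11 + (2.375)^2/7 + (1.236)^2/11
  = 4.7367 + 0.8058 + 0.1389 = 5.6814
Step 3: Objective decrease = 0.5 * g^T H^(-1) g = 2.8407


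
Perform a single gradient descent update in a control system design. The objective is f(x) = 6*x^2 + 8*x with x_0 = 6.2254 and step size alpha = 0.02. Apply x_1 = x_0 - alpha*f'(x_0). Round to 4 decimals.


We compute the gradient at x_0 and apply the update.
f'(x) = 12*x + 8
f'(6.2254) = 12*6.2254 + 8 = 82.7048
x_1 = 6.2254 - 0.02*82.7048 = 4.5713


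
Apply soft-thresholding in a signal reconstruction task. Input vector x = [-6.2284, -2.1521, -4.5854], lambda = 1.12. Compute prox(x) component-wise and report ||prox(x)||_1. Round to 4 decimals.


Soft-thresholding with lambda = 1.12:
prox(-6.2284) = sign(-6.2284)*max(|-6.2284| - 1.12, 0) = -5.1084
prox(-2.1521) = sign(-2.1521)*max(|-2.1521| - 1.12, 0) = -1.0321
prox(-4.5854) = sign(-4.5854)*max(|-4.5854| - 1.12, 0) = -3.4654
prox(x) = [-5.1084, -1.0321, -3.4654]
||prox(x)||_1 = 5.1084 + 1.0321 + 3.4654 = 9.6059


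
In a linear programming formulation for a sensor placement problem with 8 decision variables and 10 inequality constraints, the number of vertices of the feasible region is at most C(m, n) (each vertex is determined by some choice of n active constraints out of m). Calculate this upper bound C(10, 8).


Each vertex corresponds to some choice of n active constraints out of m, so the number of vertices is at most C(m, n) = m! / (n!(m-n)!).
m = 10, n = 8
Numerator: 10 * 9 * 8 * 7 * 6 * 5 * 4 * 3
Denominator: 8! = 40320
C(10, 8) = 45


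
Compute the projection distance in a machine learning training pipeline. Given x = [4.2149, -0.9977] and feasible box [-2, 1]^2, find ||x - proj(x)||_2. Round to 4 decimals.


Project each component onto [-2, 1].
clip(4.2149) = 1.0, clip(-0.9977) = -0.9977
Projection = [1.0, -0.9977]
Squared diffs: [10.3356, 0.0]
Distance = sqrt(10.3356) = 3.2149


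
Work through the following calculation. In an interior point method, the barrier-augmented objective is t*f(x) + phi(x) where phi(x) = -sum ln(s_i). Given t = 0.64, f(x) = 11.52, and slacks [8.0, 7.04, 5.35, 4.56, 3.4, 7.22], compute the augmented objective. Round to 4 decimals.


Step 1: Compute log-barrier.
ln values: [2.0794, 1.9516, 1.6771, 1.5173, 1.2238, 1.9769]
phi = -(2.0794 + 1.9516 + 1.6771 + 1.5173 + 1.2238 + 1.9769) = -10.4261
Step 2: Compute augmented objective.
t*f(x) = 0.64*11.52 = 7.3728
Total = 7.3728 - 10.4261 = -3.0533


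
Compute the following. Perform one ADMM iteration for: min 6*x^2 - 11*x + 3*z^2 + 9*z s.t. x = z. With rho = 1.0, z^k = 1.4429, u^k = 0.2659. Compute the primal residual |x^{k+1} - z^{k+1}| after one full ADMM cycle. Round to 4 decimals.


ADMM iteration with rho = 1.0, z^k = 1.4429, u^k = 0.2659
Step 1: x-update.
Minimize 6*x^2 - 11*x + (1.0/2)*(x - 1.4429 + 0.2659)^2
FOC: (2*6 + 1.0)*x = 11 + 1.0*(1.4429 - 0.2659)
x^{k+1} = 0.9367
Step 2: z-update.
Minimize 3*z^2 + 9*z + (1.0/2)*(0.9367 - z + 0.2659)^2
FOC: (2*3 + 1.0)*z = -9 + 1.0*(0.9367 + 0.2659)
z^{k+1} = -1.1139
Step 3: u-update.
u^{k+1} = 0.2659 + 0.9367 + 1.1139 = 2.3165
Step 4: Primal residual = |0.9367 + 1.1139| = 2.0506


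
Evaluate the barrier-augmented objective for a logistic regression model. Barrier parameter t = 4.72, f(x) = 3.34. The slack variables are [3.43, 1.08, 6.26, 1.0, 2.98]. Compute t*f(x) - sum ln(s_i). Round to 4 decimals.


Step 1: Compute log-barrier.
ln values: [1.2326, 0.077, 1.8342, 0.0, 1.0919]
phi = -(1.2326 + 0.077 + 1.8342 + 0.0 + 1.0919) = -4.2356
Step 2: Compute augmented objective.
t*f(x) = 4.72*3.34 = 15.7648
Total = 15.7648 - 4.2356 = 11.5292


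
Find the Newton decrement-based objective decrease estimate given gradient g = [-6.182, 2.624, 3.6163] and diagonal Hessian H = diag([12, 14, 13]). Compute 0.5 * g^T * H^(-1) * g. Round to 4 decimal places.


Step 1: H is diagonal, so H^(-1) * g = [-0.5152, 0.1874, 0.2782].
Step 2: g^T H^(-1) g = sum_i g_i^2 / H_ii
  = (-6.182)^2/12 + (2.624)^2/14 + (3.6163)^2/13
  = 3.1848 + 0.4918 + 1.006 = 4.6825
Step 3: Objective decrease = 0.5 * g^T H^(-1) g = 2.3413


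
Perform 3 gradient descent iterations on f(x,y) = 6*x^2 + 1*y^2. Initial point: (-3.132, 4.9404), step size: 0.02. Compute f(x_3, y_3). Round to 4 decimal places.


Gradient descent on f(x,y) = 6*x^2 + 1*y^2.
Starting point: (-3.132, 4.9404), alpha = 0.02
Step 1: grad_x = 2*6*-3.132 = -37.584, grad_y = 2*1*4.9404 = 9.8808
  x_1 = -3.132 - 0.02*-37.584 = -2.3803
  y_1 = 4.9404 - 0.02*9.8808 = 4.7428
Step 2: grad_x = 2*6*-2.3803 = -28.5638, grad_y = 2*1*4.7428 = 9.4856
  x_2 = -2.3803 - 0.02*-28.5638 = -1.809
  y_2 = 4.7428 - 0.02*9.4856 = 4.5531
Step 3: grad_x = 2*6*-1.809 = -21.7085, grad_y = 2*1*4.5531 = 9.1061
  x_3 = -1.809 - 0.02*-21.7085 = -1.3749
  y_3 = 4.5531 - 0.02*9.1061 = 4.3709
f(-1.3749, 4.3709) = 6*(-1.3749)^2 + 1*4.3709^2 = 30.4469


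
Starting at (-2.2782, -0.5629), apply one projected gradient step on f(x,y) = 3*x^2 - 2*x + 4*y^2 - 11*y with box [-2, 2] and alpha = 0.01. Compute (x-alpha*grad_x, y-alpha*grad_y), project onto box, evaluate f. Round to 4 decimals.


Step 1: Compute gradient at (-2.2782, -0.5629).
grad_x = 2*3*-2.2782 - 2 = -15.6692
grad_y = 2*4*-0.5629 - 11 = -15.5032
Step 2: Gradient step.
x_raw = -2.2782 - 0.01*-15.6692 = -2.1215
y_raw = -0.5629 - 0.01*-15.5032 = -0.4079
Step 3: Project onto [-2, 2].
x_proj = clip(-2.1215) = -2.0
y_proj = clip(-0.4079) = -0.4079
Step 4: Evaluate f.
f(-2.0, -0.4079) = 21.152


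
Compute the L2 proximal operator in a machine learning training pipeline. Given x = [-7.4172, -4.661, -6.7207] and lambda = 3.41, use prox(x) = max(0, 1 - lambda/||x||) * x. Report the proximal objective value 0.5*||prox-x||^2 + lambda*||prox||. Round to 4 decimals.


Step 1: Compute ||x||.
||x|| = 11.0412
Step 2: Compute scaling factor.
scale = max(0, 1 - 3.41/11.0412) = 0.6912
Step 3: prox(x) = [-5.1264, -3.2215, -4.6451]
||prox(x)|| = 7.6312
Step 4: Proximal objective.
0.5*||prox-x||^2 = 5.8141
lambda*||prox|| = 26.0224
Total = 31.8364


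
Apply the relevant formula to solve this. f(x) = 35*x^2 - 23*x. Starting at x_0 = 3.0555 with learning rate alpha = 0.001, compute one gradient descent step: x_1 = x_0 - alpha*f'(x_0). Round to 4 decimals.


We compute the gradient at x_0 and apply the update.
f'(x) = 70*x - 23
f'(3.0555) = 70*3.0555 - 23 = 190.885
x_1 = 3.0555 - 0.001*190.885 = 2.8646


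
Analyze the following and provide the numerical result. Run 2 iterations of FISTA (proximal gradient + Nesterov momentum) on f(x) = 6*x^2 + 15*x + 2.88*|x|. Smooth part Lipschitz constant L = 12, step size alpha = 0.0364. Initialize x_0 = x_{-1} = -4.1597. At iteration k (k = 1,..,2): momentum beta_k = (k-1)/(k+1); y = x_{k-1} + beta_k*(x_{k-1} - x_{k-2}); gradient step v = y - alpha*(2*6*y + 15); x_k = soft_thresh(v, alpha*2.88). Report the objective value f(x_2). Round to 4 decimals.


FISTA on f(x) = 6*x^2 + 15*x + 2.88*|x|
L = 12, alpha = 0.0364
Iteration 1: beta = 0.0, y = -4.1597 + 0.0*(-4.1597 + 4.1597) = -4.1597
  grad(y) = -34.9164, v = y - alpha*grad = -2.8887
  prox(v) = soft_thresh(-2.8887, 0.1048) = -2.7839
Iteration 2: beta = 0.3333, y = -2.7839 + 0.3333*(-2.7839 + 4.1597) = -2.3253
  grad(y) = -12.9038, v = y - alpha*grad = -1.8556
  prox(v) = soft_thresh(-1.8556, 0.1048) = -1.7508
f(x_2) = 6*(-1.7508)^2 + 15*(-1.7508) + 2.88*|-1.7508| = -2.828


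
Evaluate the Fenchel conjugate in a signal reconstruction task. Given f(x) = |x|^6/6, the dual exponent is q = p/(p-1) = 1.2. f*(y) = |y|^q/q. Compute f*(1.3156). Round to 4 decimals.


The conjugate exponent q satisfies 1/p + 1/q = 1.
p = 6, so q = 6/(6 - 1) = 1.2
|y|^q = 1.3156^1.2 = 1.3898
f*(1.3156) = 1.3898 / 1.2 = 1.1582


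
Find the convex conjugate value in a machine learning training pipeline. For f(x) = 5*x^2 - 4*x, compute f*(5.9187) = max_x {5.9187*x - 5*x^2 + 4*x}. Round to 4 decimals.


f*(y) = sup_x {y*x - a*x^2 - b*x} = sup_x {(y-b)*x - a*x^2}
FOC: (y - b) - 2a*x = 0 => x* = (y - b)/(2a)
x* = (5.9187 + 4)/(2*5) = 0.9919
f*(5.9187) = (y-b)^2/(4a) = (5.9187 + 4)^2/(4*5)
= 98.3806/20 = 4.919


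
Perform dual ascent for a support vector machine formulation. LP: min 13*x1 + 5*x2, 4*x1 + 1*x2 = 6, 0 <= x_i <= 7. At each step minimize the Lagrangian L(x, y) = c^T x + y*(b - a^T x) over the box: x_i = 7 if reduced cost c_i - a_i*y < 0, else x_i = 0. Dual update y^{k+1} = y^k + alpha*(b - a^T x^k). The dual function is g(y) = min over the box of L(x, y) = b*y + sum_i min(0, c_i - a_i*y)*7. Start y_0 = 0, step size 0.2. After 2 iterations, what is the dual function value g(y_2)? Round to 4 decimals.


Dual ascent for LP: min 13*x1 + 5*x2, 4*x1 + 1*x2 = 6, 0 <= x_i <= 7
Step 1: y^k = 0.0, reduced costs: (13.0, 5.0)
  x^k = (0.0, 0.0), subgradient = b - a^T x = 6.0
  y^{k+1} = 0.0 + 0.2*6.0 = 1.2
Step 2: y^k = 1.2, reduced costs: (8.2, 3.8)
  x^k = (0.0, 0.0), subgradient = b - a^T x = 6.0
  y^{k+1} = 1.2 + 0.2*6.0 = 2.4
Dual objective at y_2 = 2.4: reduced costs (3.4, 2.6), box minimizer x = (0.0, 0.0)
g(y_2) = b*y + (c1 - a1*y)*x1 + (c2 - a2*y)*x2 = 6*2.4 + 3.4*0.0 + 2.6*0.0 = 14.4 + 0.0 + 0.0 = 14.4


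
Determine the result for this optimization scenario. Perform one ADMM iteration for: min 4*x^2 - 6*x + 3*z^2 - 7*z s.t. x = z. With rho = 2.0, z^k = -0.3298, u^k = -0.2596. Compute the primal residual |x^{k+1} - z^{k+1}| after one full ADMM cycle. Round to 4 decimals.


ADMM iteration with rho = 2.0, z^k = -0.3298, u^k = -0.2596
Step 1: x-update.
Minimize 4*x^2 - 6*x + (2.0/2)*(x + 0.3298 - 0.2596)^2
FOC: (2*4 + 2.0)*x = 6 + 2.0*(-0.3298 + 0.2596)
x^{k+1} = 0.586
Step 2: z-update.
Minimize 3*z^2 - 7*z + (2.0/2)*(0.586 - z - 0.2596)^2
FOC: (2*3 + 2.0)*z = 7 + 2.0*(0.586 - 0.2596)
z^{k+1} = 0.9566
Step 3: u-update.
u^{k+1} = -0.2596 + 0.586 - 0.9566 = -0.6302
Step 4: Primal residual = |0.586 - 0.9566| = 0.3706


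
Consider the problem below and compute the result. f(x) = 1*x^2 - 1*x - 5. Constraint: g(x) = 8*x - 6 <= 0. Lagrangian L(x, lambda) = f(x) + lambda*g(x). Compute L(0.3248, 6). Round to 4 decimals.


Step 1: Evaluate f(x).
f(0.3248) = 1*0.3248^2 - 1*0.3248 - 5 = -5.2193
Step 2: Evaluate g(x).
g(0.3248) = 8*0.3248 - 6 = -3.4016
Step 3: Compute Lagrangian.
L = -5.2193 + 6*-3.4016 = -25.6289


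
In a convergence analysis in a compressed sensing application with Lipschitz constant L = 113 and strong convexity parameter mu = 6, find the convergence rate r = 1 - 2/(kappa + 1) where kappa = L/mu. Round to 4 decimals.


Step 1: Compute the condition number.
kappa = L/mu = 113/6 = 18.8333
Step 2: Compute the convergence rate.
r = 1 - 2/(kappa + 1) = 1 - 2*mu/(L + mu) = (L - mu)/(L + mu) = 107/119 = 0.8992


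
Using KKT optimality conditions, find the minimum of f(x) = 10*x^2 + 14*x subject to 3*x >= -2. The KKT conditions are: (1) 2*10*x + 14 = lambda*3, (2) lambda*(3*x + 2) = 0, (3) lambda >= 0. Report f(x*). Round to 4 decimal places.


Step 1: Try lambda = 0 (constraint inactive).
x_unc = -14/(2*10) = -0.7
Check: 3*-0.7 = -2.1 < -2 -- violated!
Step 2: Constraint must be active: 3*x = -2
x* = -2/3 = -0.6667 (rounded; the exact value -2/3 is used below)
lambda = (2*10*(-2/3) + 14)/3 = 0.2222
Step 3: Compute optimal value.
f(x*) = 10*(-2/3)^2 + 14*(-2/3) = -4.8889


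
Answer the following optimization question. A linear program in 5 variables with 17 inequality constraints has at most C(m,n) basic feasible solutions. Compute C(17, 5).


Each vertex corresponds to some choice of n active constraints out of m, so the number of vertices is at most C(m, n) = m! / (n!(m-n)!).
m = 17, n = 5
Numerator: 17 * 16 * 15 * 14 * 13
Denominator: 5! = 120
C(17, 5) = 6188


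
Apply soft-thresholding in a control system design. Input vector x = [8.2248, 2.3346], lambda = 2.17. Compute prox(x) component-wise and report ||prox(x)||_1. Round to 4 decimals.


Soft-thresholding with lambda = 2.17:
prox(8.2248) = sign(8.2248)*max(|8.2248| - 2.17, 0) = 6.0548
prox(2.3346) = sign(2.3346)*max(|2.3346| - 2.17, 0) = 0.1646
prox(x) = [6.0548, 0.1646]
||prox(x)||_1 = 6.0548 + 0.1646 = 6.2194


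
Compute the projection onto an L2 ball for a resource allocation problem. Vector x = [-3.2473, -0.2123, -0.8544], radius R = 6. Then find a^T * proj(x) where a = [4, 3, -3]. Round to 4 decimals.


Step 1: Compute ||x|| (intermediates to 6 decimals).
||x|| = sqrt((-3.2473)^2 + (-0.2123)^2 + (-0.8544)^2) = 3.364525
Step 2: Project.
Since ||x|| <= R, proj = x (no scaling needed).
proj(x) = [-3.2473, -0.2123, -0.8544]
Step 3: Dot product.
a^T * proj(x) = 4*(-3.2473) + 3*(-0.2123) - 3*(-0.8544) = -11.0629


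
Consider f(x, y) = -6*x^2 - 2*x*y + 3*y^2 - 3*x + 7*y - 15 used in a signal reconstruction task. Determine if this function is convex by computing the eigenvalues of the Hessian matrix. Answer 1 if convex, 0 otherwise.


The Hessian of f(x,y) = -6*x^2 - 2*x*y + 3*y^2 - 3*x + 7*y - 15 is:
H = [[-12, -2], [-2, 6]]
Trace = -12 + 6 = -6
Determinant = -12*6 - (-2)^2 = -76
Discriminant = (-6)^2 - 4*-76 = 340.0
Eigenvalues: lambda_1 = -12.2195, lambda_2 = 6.2195
The function is not convex.

0


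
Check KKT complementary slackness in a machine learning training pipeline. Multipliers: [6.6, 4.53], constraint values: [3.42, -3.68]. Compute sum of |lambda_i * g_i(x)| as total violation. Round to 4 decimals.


KKT complementary slackness check:
lambda_1 * g_1 = 6.6 * 3.42 = 22.572
lambda_2 * g_2 = 4.53 * -3.68 = -16.6704
Total violation = 22.572 + 16.6704 = 39.2424


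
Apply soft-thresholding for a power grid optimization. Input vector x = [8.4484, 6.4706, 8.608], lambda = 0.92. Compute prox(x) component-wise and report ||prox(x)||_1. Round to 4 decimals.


Soft-thresholding with lambda = 0.92:
prox(8.4484) = sign(8.4484)*max(|8.4484| - 0.92, 0) = 7.5284
prox(6.4706) = sign(6.4706)*max(|6.4706| - 0.92, 0) = 5.5506
prox(8.608) = sign(8.608)*max(|8.608| - 0.92, 0) = 7.688
prox(x) = [7.5284, 5.5506, 7.688]
||prox(x)||_1 = 7.5284 + 5.5506 + 7.688 = 20.767


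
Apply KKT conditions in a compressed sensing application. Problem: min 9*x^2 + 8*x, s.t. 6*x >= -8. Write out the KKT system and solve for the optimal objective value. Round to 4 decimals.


Step 1: Try lambda = 0 (constraint inactive).
Stationarity: 2*9*x + 8 = 0
x* = -8/(2*9) = -4/9 = -0.4444 (rounded; the exact value -4/9 is used below)
Check constraint: 6*-0.4444 = -2.6664 >= -8 -- satisfied.
Step 2: Compute optimal value.
f(x*) = 9*(-4/9)^2 + 8*(-4/9) = -1.7778


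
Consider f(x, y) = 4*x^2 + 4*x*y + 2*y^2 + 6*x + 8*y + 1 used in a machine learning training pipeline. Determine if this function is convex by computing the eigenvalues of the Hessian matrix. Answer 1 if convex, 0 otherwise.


The Hessian of f(x,y) = 4*x^2 + 4*x*y + 2*y^2 + 6*x + 8*y + 1 is:
H = [[8, 4], [4, 4]]
Trace = 8 + 4 = 12
Determinant = 8*4 - (4)^2 = 16
Discriminant = (12)^2 - 4*16 = 80.0
Eigenvalues: lambda_1 = 1.5279, lambda_2 = 10.4721
The function is convex.

1


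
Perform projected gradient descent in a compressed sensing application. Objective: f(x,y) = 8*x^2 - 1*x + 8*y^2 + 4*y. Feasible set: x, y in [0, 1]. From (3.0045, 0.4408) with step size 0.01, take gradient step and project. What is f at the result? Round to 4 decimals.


Step 1: Compute gradient at (3.0045, 0.4408).
grad_x = 2*8*3.0045 - 1 = 47.072
grad_y = 2*8*0.4408 + 4 = 11.0528
Step 2: Gradient step.
x_raw = 3.0045 - 0.01*47.072 = 2.5338
y_raw = 0.4408 - 0.01*11.0528 = 0.3303
Step 3: Project onto [0, 1].
x_proj = clip(2.5338) = 1.0
y_proj = clip(0.3303) = 0.3303
Step 4: Evaluate f.
f(1.0, 0.3303) = 9.1937


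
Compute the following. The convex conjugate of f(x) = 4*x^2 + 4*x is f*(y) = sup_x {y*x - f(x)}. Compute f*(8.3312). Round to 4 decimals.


f*(y) = sup_x {y*x - a*x^2 - b*x} = sup_x {(y-b)*x - a*x^2}
FOC: (y - b) - 2a*x = 0 => x* = (y - b)/(2a)
x* = (8.3312 - 4)/(2*4) = 0.5414
f*(8.3312) = (y-b)^2/(4a) = (8.3312 - 4)^2/(4*4)
= 18.7593/16 = 1.1725


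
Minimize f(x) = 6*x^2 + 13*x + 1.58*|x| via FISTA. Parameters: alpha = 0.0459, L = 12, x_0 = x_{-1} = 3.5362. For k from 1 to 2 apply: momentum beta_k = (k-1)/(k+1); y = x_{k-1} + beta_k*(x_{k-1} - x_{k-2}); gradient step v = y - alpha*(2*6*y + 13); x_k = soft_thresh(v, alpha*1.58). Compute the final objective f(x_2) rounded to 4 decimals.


FISTA on f(x) = 6*x^2 + 13*x + 1.58*|x|
L = 12, alpha = 0.0459
Iteration 1: beta = 0.0, y = 3.5362 + 0.0*(3.5362 - 3.5362) = 3.5362
  grad(y) = 55.4344, v = y - alpha*grad = 0.9918
  prox(v) = soft_thresh(0.9918, 0.0725) = 0.9192
Iteration 2: beta = 0.3333, y = 0.9192 + 0.3333*(0.9192 - 3.5362) = 0.0469
  grad(y) = 13.563, v = y - alpha*grad = -0.5756
  prox(v) = soft_thresh(-0.5756, 0.0725) = -0.5031
f(x_2) = 6*(-0.5031)^2 + 13*(-0.5031) + 1.58*|-0.5031| = -4.2268


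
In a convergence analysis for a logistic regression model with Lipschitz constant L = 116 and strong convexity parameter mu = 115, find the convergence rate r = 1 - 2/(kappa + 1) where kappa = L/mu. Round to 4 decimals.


Step 1: Compute the condition number.
kappa = L/mu = 116/115 = 1.0087
Step 2: Compute the convergence rate.
r = 1 - 2/(kappa + 1) = 1 - 2*mu/(L + mu) = (L - mu)/(L + mu) = 1/231 = 0.0043


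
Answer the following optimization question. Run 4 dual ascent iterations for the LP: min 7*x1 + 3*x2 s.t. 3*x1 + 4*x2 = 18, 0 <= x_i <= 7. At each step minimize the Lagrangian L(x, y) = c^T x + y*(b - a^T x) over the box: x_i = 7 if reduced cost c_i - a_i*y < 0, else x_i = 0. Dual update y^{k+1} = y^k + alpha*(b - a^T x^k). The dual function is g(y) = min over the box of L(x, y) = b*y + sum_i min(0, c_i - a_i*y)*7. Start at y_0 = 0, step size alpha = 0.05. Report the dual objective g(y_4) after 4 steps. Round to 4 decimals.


Dual ascent for LP: min 7*x1 + 3*x2, 3*x1 + 4*x2 = 18, 0 <= x_i <= 7
Step 1: y^k = 0.0, reduced costs: (7.0, 3.0)
  x^k = (0.0, 0.0), subgradient = b - a^T x = 18.0
  y^{k+1} = 0.0 + 0.05*18.0 = 0.9
Step 2: y^k = 0.9, reduced costs: (4.3, -0.6)
  x^k = (0.0, 7.0), subgradient = b - a^T x = -10.0
  y^{k+1} = 0.9 + 0.05*-10.0 = 0.4
Step 3: y^k = 0.4, reduced costs: (5.8, 1.4)
  x^k = (0.0, 0.0), subgradient = b - a^T x = 18.0
  y^{k+1} = 0.4 + 0.05*18.0 = 1.3
Step 4: y^k = 1.3, reduced costs: (3.1, -2.2)
  x^k = (0.0, 7.0), subgradient = b - a^T x = -10.0
  y^{k+1} = 1.3 + 0.05*-10.0 = 0.8
Dual objective at y_4 = 0.8: reduced costs (4.6, -0.2), box minimizer x = (0.0, 7.0)
g(y_4) = b*y + (c1 - a1*y)*x1 + (c2 - a2*y)*x2 = 18*0.8 + 4.6*0.0 + (-0.2)*7.0 = 14.4 + 0.0 - 1.4 = 13.0


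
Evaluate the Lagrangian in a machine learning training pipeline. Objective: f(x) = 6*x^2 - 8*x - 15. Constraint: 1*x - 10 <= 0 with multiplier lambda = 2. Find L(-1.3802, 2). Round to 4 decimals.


Step 1: Evaluate f(x).
f(-1.3802) = 6*(-1.3802)^2 - 8*(-1.3802) - 15 = 7.4713
Step 2: Evaluate g(x).
g(-1.3802) = 1*-1.3802 - 10 = -11.3802
Step 3: Compute Lagrangian.
L = 7.4713 + 2*-11.3802 = -15.2891


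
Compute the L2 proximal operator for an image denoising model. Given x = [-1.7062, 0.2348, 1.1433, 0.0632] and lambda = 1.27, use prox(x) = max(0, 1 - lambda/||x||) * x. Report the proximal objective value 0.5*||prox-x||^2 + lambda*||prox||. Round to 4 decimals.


Step 1: Compute ||x||.
||x|| = 2.0682
Step 2: Compute scaling factor.
scale = max(0, 1 - 1.27/2.0682) = 0.3859
Step 3: prox(x) = [-0.6585, 0.0906, 0.4412, 0.0244]
||prox(x)|| = 0.7982
Step 4: Proximal objective.
0.5*||prox-x||^2 = 0.8065
lambda*||prox|| = 1.0137
Total = 1.8201


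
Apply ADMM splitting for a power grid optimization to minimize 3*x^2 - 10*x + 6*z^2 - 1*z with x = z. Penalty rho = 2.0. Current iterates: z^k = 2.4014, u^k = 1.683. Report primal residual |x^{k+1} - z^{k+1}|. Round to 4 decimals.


ADMM iteration with rho = 2.0, z^k = 2.4014, u^k = 1.683
Step 1: x-update.
Minimize 3*x^2 - 10*x + (2.0/2)*(x - 2.4014 + 1.683)^2
FOC: (2*3 + 2.0)*x = 10 + 2.0*(2.4014 - 1.683)
x^{k+1} = 1.4296
Step 2: z-update.
Minimize 6*z^2 - 1*z + (2.0/2)*(1.4296 - z + 1.683)^2
FOC: (2*6 + 2.0)*z = 1 + 2.0*(1.4296 + 1.683)
z^{k+1} = 0.5161
Step 3: u-update.
u^{k+1} = 1.683 + 1.4296 - 0.5161 = 2.5965
Step 4: Primal residual = |1.4296 - 0.5161| = 0.9135


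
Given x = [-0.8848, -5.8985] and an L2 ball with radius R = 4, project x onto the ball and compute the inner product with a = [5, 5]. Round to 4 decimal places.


Step 1: Compute ||x|| (intermediates to 6 decimals).
||x|| = sqrt((-0.8848)^2 + (-5.8985)^2) = 5.964493
Step 2: Project.
Since ||x|| > R, scale = R/||x|| = 4/5.964493 = 0.670635, proj(x) = scale * x
proj(x) = [-0.593378, -3.955741]
Step 3: Dot product.
a^T * proj(x) = 5*(-0.593378) + 5*(-3.955741) = -22.7456


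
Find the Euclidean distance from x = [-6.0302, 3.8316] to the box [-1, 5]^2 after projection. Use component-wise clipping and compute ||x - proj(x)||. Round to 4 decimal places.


Project each component onto [-1, 5].
clip(-6.0302) = -1.0, clip(3.8316) = 3.8316
Projection = [-1.0, 3.8316]
Squared diffs: [25.3029, 0.0]
Distance = sqrt(25.3029) = 5.0302


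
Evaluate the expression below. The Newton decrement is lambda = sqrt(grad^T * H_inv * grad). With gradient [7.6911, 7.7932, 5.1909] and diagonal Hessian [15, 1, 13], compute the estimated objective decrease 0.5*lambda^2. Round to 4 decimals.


Step 1: H is diagonal, so H^(-1) * g = [0.5127, 7.7932, 0.3993].
Step 2: g^T H^(-1) g = sum_i g_i^2 / H_ii
  = (7.6911)^2/15 + (7.7932)^2/1 + (5.1909)^2/13
  = 3.9435 + 60.734 + 2.0727 = 66.7502
Step 3: Objective decrease = 0.5 * g^T H^(-1) g = 33.3751


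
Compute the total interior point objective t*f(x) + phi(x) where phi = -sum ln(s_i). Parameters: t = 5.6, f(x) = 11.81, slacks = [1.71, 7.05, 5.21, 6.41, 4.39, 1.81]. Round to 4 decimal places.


Step 1: Compute log-barrier.
ln values: [0.5365, 1.953, 1.6506, 1.8579, 1.4793, 0.5933]
phi = -(0.5365 + 1.953 + 1.6506 + 1.8579 + 1.4793 + 0.5933) = -8.0706
Step 2: Compute augmented objective.
t*f(x) = 5.6*11.81 = 66.136
Total = 66.136 - 8.0706 = 58.0654
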